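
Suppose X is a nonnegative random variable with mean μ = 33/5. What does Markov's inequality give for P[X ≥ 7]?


μ = E[X] = 33/5, a = 7.
Markov: P[X ≥ 7] ≤ μ/a = (33/5)/7 = 33/35.
Numerically: ≈ 0.94286.
(Since a = 7 > μ = 6.60000, the bound 33/35 is < 1 and informative.)

P[X ≥ 7] ≤ 33/35 ≈ 0.94286.


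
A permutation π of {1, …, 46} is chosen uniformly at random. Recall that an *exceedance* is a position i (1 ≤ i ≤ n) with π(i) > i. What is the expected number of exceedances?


Write X = Σ_{i=1}^{46} X_i, where X_i = 1_{π(i) > i}.
For each fixed i, π(i) is uniform over {1, …, 46} (marginal of a uniform permutation), so P[π(i) > i] = (n − i)/n. Summing: Σ_{i=1}^{46} (n − i)/n = (0 + 1 + … + 45)/46 = 46(46 − 1)/(2·46) = (46 − 1)/2.
Hence E[X] = Σ_{i=1}^{46} (46 − i)/46 = 45/2 ≈ 22.50000.

E[X] = 45/2 = 22.50000.


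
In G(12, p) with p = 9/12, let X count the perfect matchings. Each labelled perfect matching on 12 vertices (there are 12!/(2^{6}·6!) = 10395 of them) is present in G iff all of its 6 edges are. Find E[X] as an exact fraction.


K_12 has 12!/(2^{6}·6!) = 10395 labelled perfect matchings.
For each such perfect matching H, let X_H = 1 if all 6 edges of H are present in G. Then P[X_H = 1] = p^{6} = (3/4)^{6} = 729/4096.
Summing the indicators: E[X] = Σ_H E[X_H] = 10395 · p^{6} = 10395 · 729/4096 = 7577955/4096.
Numerically: E[X] ≈ 1850.09.

E[X] = 10395 · (3/4)^{6} = 7577955/4096 ≈ 1850.09.


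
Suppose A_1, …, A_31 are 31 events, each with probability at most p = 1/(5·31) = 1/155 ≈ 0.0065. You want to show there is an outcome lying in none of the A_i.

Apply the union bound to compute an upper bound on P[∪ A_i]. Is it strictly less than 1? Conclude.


Union bound: P[∪_{i=1}^{31} A_i] ≤ Σ_i P[A_i] ≤ 31·p = 31·(1/155) = 1/5.
Numerically: 1/5 ≈ 0.2000.
Is 1/5 < 1? YES.
Since P[∪ A_i] ≤ 1/5 < 1, the complement has P[∩ A_i^c] ≥ 1 − 1/5 = 4/5 > 0, so some outcome avoids every A_i.

31·p = 1/5 ≈ 0.2000; existence CERTIFIED by the union bound.


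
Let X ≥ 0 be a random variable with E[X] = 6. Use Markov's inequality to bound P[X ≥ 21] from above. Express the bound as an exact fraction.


μ = E[X] = 6, a = 21.
Markov: P[X ≥ 21] ≤ μ/a = (6)/21 = 2/7.
Numerically: ≈ 0.2857.
(Since a = 21 > μ = 6.0000, the bound 2/7 is < 1 and informative.)

P[X ≥ 21] ≤ 2/7 ≈ 0.2857.


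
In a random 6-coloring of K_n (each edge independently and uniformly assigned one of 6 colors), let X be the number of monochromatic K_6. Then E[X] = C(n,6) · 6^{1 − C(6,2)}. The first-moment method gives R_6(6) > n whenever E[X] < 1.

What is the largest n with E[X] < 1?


We need C(n, 6) · 6^{1 − 15} < 1, i.e. C(n, 6) < 6^{15 − 1} = 78364164096.
Check values of n near the boundary:
  n = 193: C(193, 6) = 66364016544; 66364016544 < 78364164096? YES
  n = 194: C(194, 6) = 68482017072; 68482017072 < 78364164096? YES
  n = 195: C(195, 6) = 70656049360; 70656049360 < 78364164096? YES
  n = 196: C(196, 6) = 72887293024; 72887293024 < 78364164096? YES
  n = 197: C(197, 6) = 75176946208; 75176946208 < 78364164096? YES
  n = 198: C(198, 6) = 77526225777; 77526225777 < 78364164096? YES
  n = 199: C(199, 6) = 79936367511; 79936367511 < 78364164096? NO
  n = 200: C(200, 6) = 82408626300; 82408626300 < 78364164096? NO
The largest n with C(n, 6) < 78364164096 is n = 198 (where E[X] = 25842075259/26121388032 ≈ 0.9893071). Hence R_6(6) > 198, i.e. R_6(6) ≥ 199.

Largest n = 198; hence R_6(6) > 198.


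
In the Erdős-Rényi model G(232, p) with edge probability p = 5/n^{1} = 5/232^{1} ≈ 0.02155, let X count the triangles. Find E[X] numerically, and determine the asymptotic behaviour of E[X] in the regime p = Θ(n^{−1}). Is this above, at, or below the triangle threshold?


Number of potential triangles: C(232, 3) = 2054360.
Each occurs with probability p³ ≈ (0.02155)³ ≈ 1.001028e-05.
By linearity: E[X] = C(232, 3)·p³ ≈ 2054360 · 1.001028e-05 ≈ 20.5647.
Here α = 1, so p = 5/n is exactly at the triangle threshold p ~ 1/n. Asymptotically E[X] → c³/6 = 5³/6 = 125/6 ≈ 20.8333, a bounded constant. In this regime the triangle count is asymptotically Poisson(c³/6).

E[X] ≈ 20.5647; in regime p = Θ(1/n^{1}) E[X] stays bounded (at the triangle threshold p ~ 1/n).


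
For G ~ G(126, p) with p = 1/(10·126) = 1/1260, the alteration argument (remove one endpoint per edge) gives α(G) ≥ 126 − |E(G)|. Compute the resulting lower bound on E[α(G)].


E[|E(G)|] = C(126, 2)·p = 7875 · (1/1260) = 25/4.
E[α(G)] ≥ n − E[|E(G)|] = 126 − 25/4 = 479/4.
Numerically: ≈ 119.75000.
(This is only a lower bound; the true E[α(G)] may be larger.)

E[α(G)] ≥ 479/4 ≈ 119.75000.


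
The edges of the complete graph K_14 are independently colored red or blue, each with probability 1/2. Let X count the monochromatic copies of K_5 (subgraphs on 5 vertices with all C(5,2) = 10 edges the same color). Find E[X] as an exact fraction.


Let X = Σ_S X_S over the C(14, 5) = 2002 subsets S of size 5, where X_S = 1 if the K_5 on S is monochromatic.
For a fixed S, the K_5 on S has C(5, 2) = 10 edges. P[all 10 edges red] = (1/2)^10, and likewise for blue, so P[monochromatic] = 2·(1/2)^10 = 2^{1 − 10} = 1/512.
By linearity of expectation: E[X] = C(14, 5) · 2^{1 − 10} = 2002 · 1/512 = 1001/256.
Numerically: E[X] ≈ 3.910156.

E[X] = C(14,5)·2^(1−C(5,2)) = 1001/256 ≈ 3.910156.


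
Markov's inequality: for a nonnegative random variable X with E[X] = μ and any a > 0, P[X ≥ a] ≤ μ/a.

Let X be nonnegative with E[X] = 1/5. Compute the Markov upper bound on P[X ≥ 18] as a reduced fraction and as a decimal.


μ = E[X] = 1/5, a = 18.
Markov: P[X ≥ 18] ≤ μ/a = (1/5)/18 = 1/90.
Numerically: ≈ 0.01111.
(Since a = 18 > μ = 0.20000, the bound 1/90 is < 1 and informative.)

P[X ≥ 18] ≤ 1/90 ≈ 0.01111.


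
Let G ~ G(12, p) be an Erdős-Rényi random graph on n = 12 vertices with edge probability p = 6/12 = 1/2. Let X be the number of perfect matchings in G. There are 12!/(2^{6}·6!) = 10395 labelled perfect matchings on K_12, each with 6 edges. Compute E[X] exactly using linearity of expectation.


K_12 has 12!/(2^{6}·6!) = 10395 labelled perfect matchings.
For each such perfect matching H, let X_H = 1 if all 6 edges of H are present in G. Then P[X_H = 1] = p^{6} = (1/2)^{6} = 1/64.
By linearity of expectation: E[X] = Σ_H E[X_H] = 10395 · p^{6} = 10395 · 1/64 = 10395/64.
Numerically: E[X] ≈ 162.4.

E[X] = 10395 · (1/2)^{6} = 10395/64 ≈ 162.4.


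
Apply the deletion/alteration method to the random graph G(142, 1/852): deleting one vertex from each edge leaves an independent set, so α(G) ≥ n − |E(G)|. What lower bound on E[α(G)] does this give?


E[|E(G)|] = C(142, 2)·p = 10011 · (1/852) = 47/4.
E[α(G)] ≥ n − E[|E(G)|] = 142 − 47/4 = 521/4.
Numerically: ≈ 130.25000.
(This is only a lower bound; the true E[α(G)] may be larger.)

E[α(G)] ≥ 521/4 ≈ 130.25000.


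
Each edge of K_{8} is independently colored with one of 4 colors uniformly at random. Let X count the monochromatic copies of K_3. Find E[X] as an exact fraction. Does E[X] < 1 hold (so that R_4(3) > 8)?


E[X] = C(8, 3) · 4^{1 − 3} = 56 · 4^{−2} = 56/16.
As a reduced fraction: E[X] = 7/2 ≈ 3.5000000.
Is E[X] < 1? NO.
Since E[X] ≥ 1, the first-moment bound is inconclusive at n = 8; it does NOT by itself certify R_4(3) > 8.

E[X] = 7/2 ≈ 3.5000000; E[X] ≥ 1; first-moment method inconclusive here.


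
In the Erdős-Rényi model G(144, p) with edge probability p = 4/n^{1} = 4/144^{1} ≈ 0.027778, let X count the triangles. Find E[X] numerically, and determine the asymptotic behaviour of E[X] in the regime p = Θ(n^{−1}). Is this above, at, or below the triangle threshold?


Number of potential triangles: C(144, 3) = 487344.
Each occurs with probability p³ ≈ (0.027778)³ ≈ 2.1433471e-05.
By linearity: E[X] = C(144, 3)·p³ ≈ 487344 · 2.1433471e-05 ≈ 10.44547.
Here α = 1, so p = 4/n is exactly at the triangle threshold p ~ 1/n. Asymptotically E[X] → c³/6 = 4³/6 = 32/3 ≈ 10.66667, a bounded constant. In this regime the triangle count is asymptotically Poisson(c³/6).

E[X] ≈ 10.44547; in regime p = Θ(1/n^{1}) E[X] stays bounded (at the triangle threshold p ~ 1/n).


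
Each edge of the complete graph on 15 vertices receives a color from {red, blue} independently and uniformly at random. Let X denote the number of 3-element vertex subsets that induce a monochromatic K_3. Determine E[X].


Let X = Σ_S X_S over the C(15, 3) = 455 subsets S of size 3, where X_S = 1 if the K_3 on S is monochromatic.
For a fixed S, the K_3 on S has C(3, 2) = 3 edges. P[all 3 edges red] = (1/2)^3, and likewise for blue, so P[monochromatic] = 2·(1/2)^3 = 2^{1 − 3} = 1/4.
By linearity: E[X] = C(15, 3) · 2^{1 − 3} = 455 · 1/4 = 455/4.
Numerically: E[X] ≈ 113.75000.

E[X] = C(15,3)·2^(1−C(3,2)) = 455/4 ≈ 113.75000.


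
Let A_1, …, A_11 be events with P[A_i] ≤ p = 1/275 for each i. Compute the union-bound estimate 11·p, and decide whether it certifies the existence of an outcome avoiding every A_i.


Union bound: P[∪_{i=1}^{11} A_i] ≤ Σ_i P[A_i] ≤ 11·p = 11·(1/275) = 1/25.
Numerically: 1/25 ≈ 0.040.
Is 1/25 < 1? YES.
Since P[∪ A_i] ≤ 1/25 < 1, the complement has P[∩ A_i^c] ≥ 1 − 1/25 = 24/25 > 0, so some outcome avoids every A_i.

11·p = 1/25 ≈ 0.040; existence CERTIFIED by the union bound.


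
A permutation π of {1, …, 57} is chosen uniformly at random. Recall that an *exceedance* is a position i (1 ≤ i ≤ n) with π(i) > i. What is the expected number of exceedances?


Write X = Σ_{i=1}^{57} X_i, where X_i = 1_{π(i) > i}.
For each fixed i, π(i) is uniform over {1, …, 57} (marginal of a uniform permutation), so P[π(i) > i] = (n − i)/n. Summing: Σ_{i=1}^{57} (n − i)/n = (0 + 1 + … + 56)/57 = 57(57 − 1)/(2·57) = (57 − 1)/2.
Hence E[X] = Σ_{i=1}^{57} (57 − i)/57 = 28 ≈ 28.000000.

E[X] = 28 = 28.000000.


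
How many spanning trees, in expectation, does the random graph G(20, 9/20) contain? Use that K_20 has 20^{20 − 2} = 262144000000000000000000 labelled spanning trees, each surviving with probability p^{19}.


K_20 has 20^{20 − 2} = 262144000000000000000000 labelled spanning trees.
For each such spanning tree H, let X_H = 1 if all 19 edges of H are present in G. Then P[X_H = 1] = p^{19} = (9/20)^{19} = 1350851717672992089/5242880000000000000000000.
Summing the indicators: E[X] = Σ_H E[X_H] = 262144000000000000000000 · p^{19} = 262144000000000000000000 · 1350851717672992089/5242880000000000000000000 = 1350851717672992089/20.
Numerically: E[X] ≈ 6.75426e+16.

E[X] = 262144000000000000000000 · (9/20)^{19} = 1350851717672992089/20 ≈ 6.75426e+16.


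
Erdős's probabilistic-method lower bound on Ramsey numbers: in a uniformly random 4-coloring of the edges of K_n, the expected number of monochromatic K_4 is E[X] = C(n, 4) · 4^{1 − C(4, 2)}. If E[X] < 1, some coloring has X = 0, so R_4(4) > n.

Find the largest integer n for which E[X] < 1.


We need C(n, 4) · 4^{1 − 6} < 1, i.e. C(n, 4) < 4^{6 − 1} = 1024.
Check values of n near the boundary:
  n = 13: C(13, 4) = 715; 715 < 1024? YES
  n = 14: C(14, 4) = 1001; 1001 < 1024? YES
  n = 15: C(15, 4) = 1365; 1365 < 1024? NO
  n = 16: C(16, 4) = 1820; 1820 < 1024? NO
The largest n with C(n, 4) < 1024 is n = 14 (where E[X] = 1001/1024 ≈ 0.9775). Hence R_4(4) > 14, i.e. R_4(4) ≥ 15.

Largest n = 14; hence R_4(4) > 14.


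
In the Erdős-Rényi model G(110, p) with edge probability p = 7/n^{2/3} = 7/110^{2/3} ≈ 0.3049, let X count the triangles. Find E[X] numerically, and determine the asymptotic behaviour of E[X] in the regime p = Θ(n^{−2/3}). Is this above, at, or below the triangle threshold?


Number of potential triangles: C(110, 3) = 215820.
Each occurs with probability p³ ≈ (0.3049)³ ≈ 2.834711e-02.
By linearity: E[X] = C(110, 3)·p³ ≈ 215820 · 2.834711e-02 ≈ 6117.8727.
Since α = 2/3 < 1, p = c/n^{2/3} ≫ 1/n is above the triangle threshold p ~ 1/n. Asymptotically E[X] ~ (c³/6)·n^{3(1−α)} = (7³/6)·n^{1} → ∞; triangles are abundant w.h.p.

E[X] ≈ 6117.8727; in regime p = Θ(1/n^{2/3}) E[X] diverges (above the triangle threshold p ~ 1/n).


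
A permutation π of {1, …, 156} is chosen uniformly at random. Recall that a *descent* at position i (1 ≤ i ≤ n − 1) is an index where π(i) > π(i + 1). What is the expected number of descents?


Write X = Σ X_I over i = 1, …, 155, with X_I the indicator of one descent.
There are 155 indicators.
For each fixed i, the pair (π(i), π(i+1)) is a uniformly random ordered pair of distinct values from {1, …, 156}; by symmetry P[π(i) > π(i+1)] = 1/2.
By linearity: E[X] = 155 · (1/2) = (156 − 1) · (1/2) = 155/2 ≈ 77.5000.

E[X] = 155/2 = 77.5000.


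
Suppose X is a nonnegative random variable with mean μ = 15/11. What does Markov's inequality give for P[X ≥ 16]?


μ = E[X] = 15/11, a = 16.
Markov: P[X ≥ 16] ≤ μ/a = (15/11)/16 = 15/176.
Numerically: ≈ 0.08523.
(Since a = 16 > μ = 1.36364, the bound 15/176 is < 1 and informative.)

P[X ≥ 16] ≤ 15/176 ≈ 0.08523.


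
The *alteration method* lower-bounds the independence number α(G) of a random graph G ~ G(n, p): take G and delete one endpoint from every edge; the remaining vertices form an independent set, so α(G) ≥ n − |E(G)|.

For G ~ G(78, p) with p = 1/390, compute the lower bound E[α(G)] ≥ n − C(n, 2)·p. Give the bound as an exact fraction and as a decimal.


E[|E(G)|] = C(78, 2)·p = 3003 · (1/390) = 77/10.
E[α(G)] ≥ n − E[|E(G)|] = 78 − 77/10 = 703/10.
Numerically: ≈ 70.300.
(This is only a lower bound; the true E[α(G)] may be larger.)

E[α(G)] ≥ 703/10 ≈ 70.300.


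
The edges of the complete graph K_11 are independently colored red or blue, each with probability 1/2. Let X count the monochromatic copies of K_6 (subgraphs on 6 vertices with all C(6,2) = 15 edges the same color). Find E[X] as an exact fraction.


Let X = Σ_S X_S over the C(11, 6) = 462 subsets S of size 6, where X_S = 1 if the K_6 on S is monochromatic.
For a fixed S, the K_6 on S has C(6, 2) = 15 edges. P[all 15 edges red] = (1/2)^15, and likewise for blue, so P[monochromatic] = 2·(1/2)^15 = 2^{1 − 15} = 1/16384.
By linearity: E[X] = C(11, 6) · 2^{1 − 15} = 462 · 1/16384 = 231/8192.
Numerically: E[X] ≈ 0.028198.

E[X] = C(11,6)·2^(1−C(6,2)) = 231/8192 ≈ 0.028198.


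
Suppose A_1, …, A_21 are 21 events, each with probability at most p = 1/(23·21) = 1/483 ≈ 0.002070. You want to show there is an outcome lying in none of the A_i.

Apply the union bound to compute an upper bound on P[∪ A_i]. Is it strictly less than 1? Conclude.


Union bound: P[∪_{i=1}^{21} A_i] ≤ Σ_i P[A_i] ≤ 21·p = 21·(1/483) = 1/23.
Numerically: 1/23 ≈ 0.043478.
Is 1/23 < 1? YES.
Since P[∪ A_i] ≤ 1/23 < 1, the complement has P[∩ A_i^c] ≥ 1 − 1/23 = 22/23 > 0, so some outcome avoids every A_i.

21·p = 1/23 ≈ 0.043478; existence CERTIFIED by the union bound.


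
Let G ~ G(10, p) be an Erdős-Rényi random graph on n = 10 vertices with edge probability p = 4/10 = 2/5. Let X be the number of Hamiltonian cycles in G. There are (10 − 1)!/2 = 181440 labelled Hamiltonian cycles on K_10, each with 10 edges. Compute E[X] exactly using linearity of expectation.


K_10 has (10 − 1)!/2 = 181440 labelled Hamiltonian cycles.
For each such Hamiltonian cycle H, let X_H = 1 if all 10 edges of H are present in G. Then P[X_H = 1] = p^{10} = (2/5)^{10} = 1024/9765625.
Summing the indicators: E[X] = Σ_H E[X_H] = 181440 · p^{10} = 181440 · 1024/9765625 = 37158912/1953125.
Numerically: E[X] ≈ 19.025.

E[X] = 181440 · (2/5)^{10} = 37158912/1953125 ≈ 19.025.


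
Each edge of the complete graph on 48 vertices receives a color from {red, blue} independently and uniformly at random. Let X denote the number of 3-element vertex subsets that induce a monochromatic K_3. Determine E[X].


Let X = Σ_S X_S over the C(48, 3) = 17296 subsets S of size 3, where X_S = 1 if the K_3 on S is monochromatic.
For a fixed S, the K_3 on S has C(3, 2) = 3 edges. P[all 3 edges red] = (1/2)^3, and likewise for blue, so P[monochromatic] = 2·(1/2)^3 = 2^{1 − 3} = 1/4.
By linearity of expectation: E[X] = C(48, 3) · 2^{1 − 3} = 17296 · 1/4 = 4324.
Numerically: E[X] ≈ 4324.00000.

E[X] = C(48,3)·2^(1−C(3,2)) = 4324 ≈ 4324.00000.


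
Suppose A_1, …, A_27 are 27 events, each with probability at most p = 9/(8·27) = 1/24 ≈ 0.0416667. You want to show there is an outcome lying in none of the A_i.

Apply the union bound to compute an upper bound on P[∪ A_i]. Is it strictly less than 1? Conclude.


Union bound: P[∪_{i=1}^{27} A_i] ≤ Σ_i P[A_i] ≤ 27·p = 27·(1/24) = 9/8.
Numerically: 9/8 ≈ 1.1250000.
Is 9/8 < 1? NO.
Since the bound 9/8 is ≥ 1, the union bound is uninformative here; it does NOT by itself certify existence.

27·p = 9/8 ≈ 1.1250000; existence NOT certified by the union bound.


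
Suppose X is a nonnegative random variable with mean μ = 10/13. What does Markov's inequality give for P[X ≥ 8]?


μ = E[X] = 10/13, a = 8.
Markov: P[X ≥ 8] ≤ μ/a = (10/13)/8 = 5/52.
Numerically: ≈ 0.09615.
(Since a = 8 > μ = 0.76923, the bound 5/52 is < 1 and informative.)

P[X ≥ 8] ≤ 5/52 ≈ 0.09615.


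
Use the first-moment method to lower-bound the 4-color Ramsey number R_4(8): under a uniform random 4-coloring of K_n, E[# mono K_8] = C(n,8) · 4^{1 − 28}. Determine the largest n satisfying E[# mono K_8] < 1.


We need C(n, 8) · 4^{1 − 28} < 1, i.e. C(n, 8) < 4^{28 − 1} = 18014398509481984.
Check values of n near the boundary:
  n = 402: C(402, 8) = 15770615726749950; 15770615726749950 < 18014398509481984? YES
  n = 403: C(403, 8) = 16090020602228430; 16090020602228430 < 18014398509481984? YES
  n = 404: C(404, 8) = 16415071523485570; 16415071523485570 < 18014398509481984? YES
  n = 405: C(405, 8) = 16745853821188050; 16745853821188050 < 18014398509481984? YES
  n = 406: C(406, 8) = 17082453897995850; 17082453897995850 < 18014398509481984? YES
  n = 407: C(407, 8) = 17424959239309050; 17424959239309050 < 18014398509481984? YES
  n = 408: C(408, 8) = 17773458424095231; 17773458424095231 < 18014398509481984? YES
  n = 409: C(409, 8) = 18128041135797879; 18128041135797879 < 18014398509481984? NO
  n = 410: C(410, 8) = 18488798173326195; 18488798173326195 < 18014398509481984? NO
The largest n with C(n, 8) < 18014398509481984 is n = 408 (where E[X] = 17773458424095231/18014398509481984 ≈ 0.986625). Hence R_4(8) > 408, i.e. R_4(8) ≥ 409.

Largest n = 408; hence R_4(8) > 408.


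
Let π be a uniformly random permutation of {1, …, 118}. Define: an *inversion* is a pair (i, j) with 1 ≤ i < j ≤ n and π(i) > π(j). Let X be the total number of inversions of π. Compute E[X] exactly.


Write X = Σ X_I over the C(118, 2) = 6903 pairs i < j, with X_I the indicator of one inversion.
There are 6903 indicators.
For each fixed pair i < j, the values π(i) and π(j) are two distinct elements of {1, …, 118} in uniformly random order; by symmetry P[π(i) > π(j)] = 1/2.
By linearity: E[X] = 6903 · (1/2) = C(118, 2) · (1/2) = 6903/2 = 6903/2 ≈ 3451.5000.

E[X] = 6903/2 = 3451.5000.


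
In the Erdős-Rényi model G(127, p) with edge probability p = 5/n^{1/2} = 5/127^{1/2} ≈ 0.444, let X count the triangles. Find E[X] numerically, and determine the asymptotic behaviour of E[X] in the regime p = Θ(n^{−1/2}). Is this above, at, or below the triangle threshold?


Number of potential triangles: C(127, 3) = 333375.
Each occurs with probability p³ ≈ (0.444)³ ≈ 8.73382e-02.
By linearity: E[X] = C(127, 3)·p³ ≈ 333375 · 8.73382e-02 ≈ 29116.385.
Since α = 1/2 < 1, p = c/n^{1/2} ≫ 1/n is above the triangle threshold p ~ 1/n. Asymptotically E[X] ~ (c³/6)·n^{3(1−α)} = (5³/6)·n^{1.5} → ∞; triangles are abundant w.h.p.

E[X] ≈ 29116.385; in regime p = Θ(1/n^{1/2}) E[X] diverges (above the triangle threshold p ~ 1/n).


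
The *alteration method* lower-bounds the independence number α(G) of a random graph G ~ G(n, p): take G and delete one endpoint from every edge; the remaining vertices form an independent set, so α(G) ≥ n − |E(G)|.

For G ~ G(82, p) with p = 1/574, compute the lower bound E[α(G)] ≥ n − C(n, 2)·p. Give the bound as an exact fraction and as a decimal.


E[|E(G)|] = C(82, 2)·p = 3321 · (1/574) = 81/14.
E[α(G)] ≥ n − E[|E(G)|] = 82 − 81/14 = 1067/14.
Numerically: ≈ 76.2143.
(This is only a lower bound; the true E[α(G)] may be larger.)

E[α(G)] ≥ 1067/14 ≈ 76.2143.


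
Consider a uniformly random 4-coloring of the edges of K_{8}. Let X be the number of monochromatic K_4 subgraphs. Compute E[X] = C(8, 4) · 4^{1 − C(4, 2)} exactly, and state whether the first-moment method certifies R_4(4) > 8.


E[X] = C(8, 4) · 4^{1 − 6} = 70 · 4^{−5} = 70/1024.
As a reduced fraction: E[X] = 35/512 ≈ 0.068.
Is E[X] < 1? YES.
Since E[X] < 1, there exists a 4-coloring of K_{8} with no monochromatic K_4; hence R_4(4) > 8.

E[X] = 35/512 ≈ 0.068; E[X] < 1, so R_4(4) > 8.


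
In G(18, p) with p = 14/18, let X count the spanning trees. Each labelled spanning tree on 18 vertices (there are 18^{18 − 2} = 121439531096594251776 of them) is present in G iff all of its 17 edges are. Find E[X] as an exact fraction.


K_18 has 18^{18 − 2} = 121439531096594251776 labelled spanning trees.
For each such spanning tree H, let X_H = 1 if all 17 edges of H are present in G. Then P[X_H = 1] = p^{17} = (7/9)^{17} = 232630513987207/16677181699666569.
By linearity of expectation: E[X] = Σ_H E[X_H] = 121439531096594251776 · p^{17} = 121439531096594251776 · 232630513987207/16677181699666569 = 15245673364665597952/9.
Numerically: E[X] ≈ 1.69396e+18.

E[X] = 121439531096594251776 · (7/9)^{17} = 15245673364665597952/9 ≈ 1.69396e+18.


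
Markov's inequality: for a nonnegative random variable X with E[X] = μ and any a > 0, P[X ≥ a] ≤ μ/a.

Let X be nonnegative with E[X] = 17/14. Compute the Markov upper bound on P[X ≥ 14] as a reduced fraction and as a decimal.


μ = E[X] = 17/14, a = 14.
Markov: P[X ≥ 14] ≤ μ/a = (17/14)/14 = 17/196.
Numerically: ≈ 0.087.
(Since a = 14 > μ = 1.214, the bound 17/196 is < 1 and informative.)

P[X ≥ 14] ≤ 17/196 ≈ 0.087.


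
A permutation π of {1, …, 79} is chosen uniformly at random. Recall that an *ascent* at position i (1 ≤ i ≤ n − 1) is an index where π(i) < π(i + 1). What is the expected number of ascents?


Write X = Σ X_I over i = 1, …, 78, with X_I the indicator of one ascent.
There are 78 indicators.
For each fixed i, the pair (π(i), π(i+1)) is a uniformly random ordered pair of distinct values from {1, …, 79}; by symmetry P[π(i) < π(i+1)] = 1/2.
By linearity: E[X] = 78 · (1/2) = (79 − 1) · (1/2) = 39 ≈ 39.00000.

E[X] = 39 = 39.00000.


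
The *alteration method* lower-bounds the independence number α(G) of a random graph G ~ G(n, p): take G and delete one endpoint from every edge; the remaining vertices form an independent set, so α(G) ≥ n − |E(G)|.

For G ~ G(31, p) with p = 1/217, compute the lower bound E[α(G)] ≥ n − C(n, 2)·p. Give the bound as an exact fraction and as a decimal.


E[|E(G)|] = C(31, 2)·p = 465 · (1/217) = 15/7.
E[α(G)] ≥ n − E[|E(G)|] = 31 − 15/7 = 202/7.
Numerically: ≈ 28.8571.
(This is only a lower bound; the true E[α(G)] may be larger.)

E[α(G)] ≥ 202/7 ≈ 28.8571.


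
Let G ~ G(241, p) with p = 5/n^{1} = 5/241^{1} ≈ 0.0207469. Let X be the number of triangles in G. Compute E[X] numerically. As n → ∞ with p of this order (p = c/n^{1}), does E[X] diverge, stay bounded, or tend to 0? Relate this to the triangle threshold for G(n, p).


Number of potential triangles: C(241, 3) = 2303960.
Each occurs with probability p³ ≈ (0.0207469)³ ≈ 8.93015270e-06.
By linearity: E[X] = C(241, 3)·p³ ≈ 2303960 · 8.93015270e-06 ≈ 20.574715.
Here α = 1, so p = 5/n is exactly at the triangle threshold p ~ 1/n. Asymptotically E[X] → c³/6 = 5³/6 = 125/6 ≈ 20.833333, a bounded constant. In this regime the triangle count is asymptotically Poisson(c³/6).

E[X] ≈ 20.574715; in regime p = Θ(1/n^{1}) E[X] stays bounded (at the triangle threshold p ~ 1/n).


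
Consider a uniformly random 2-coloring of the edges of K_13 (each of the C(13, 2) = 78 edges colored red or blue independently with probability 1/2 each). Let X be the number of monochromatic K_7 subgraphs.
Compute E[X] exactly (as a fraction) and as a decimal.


Let X = Σ_S X_S over the C(13, 7) = 1716 subsets S of size 7, where X_S = 1 if the K_7 on S is monochromatic.
For a fixed S, the K_7 on S has C(7, 2) = 21 edges. P[all 21 edges red] = (1/2)^21, and likewise for blue, so P[monochromatic] = 2·(1/2)^21 = 2^{1 − 21} = 1/1048576.
By linearity of expectation: E[X] = C(13, 7) · 2^{1 − 21} = 1716 · 1/1048576 = 429/262144.
Numerically: E[X] ≈ 0.002.

E[X] = C(13,7)·2^(1−C(7,2)) = 429/262144 ≈ 0.002.


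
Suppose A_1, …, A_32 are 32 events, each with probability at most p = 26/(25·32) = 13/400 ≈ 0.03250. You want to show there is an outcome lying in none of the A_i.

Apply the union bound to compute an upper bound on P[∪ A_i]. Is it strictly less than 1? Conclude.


Union bound: P[∪_{i=1}^{32} A_i] ≤ Σ_i P[A_i] ≤ 32·p = 32·(13/400) = 26/25.
Numerically: 26/25 ≈ 1.04000.
Is 26/25 < 1? NO.
Since the bound 26/25 is ≥ 1, the union bound is uninformative here; it does NOT by itself certify existence.

32·p = 26/25 ≈ 1.04000; existence NOT certified by the union bound.


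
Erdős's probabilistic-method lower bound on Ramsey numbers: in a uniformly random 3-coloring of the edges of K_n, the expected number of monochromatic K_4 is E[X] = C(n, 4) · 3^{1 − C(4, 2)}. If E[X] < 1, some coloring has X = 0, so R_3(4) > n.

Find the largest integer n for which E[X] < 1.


We need C(n, 4) · 3^{1 − 6} < 1, i.e. C(n, 4) < 3^{6 − 1} = 243.
Check values of n near the boundary:
  n = 4: C(4, 4) = 1; 1 < 243? YES
  n = 5: C(5, 4) = 5; 5 < 243? YES
  n = 6: C(6, 4) = 15; 15 < 243? YES
  n = 7: C(7, 4) = 35; 35 < 243? YES
  n = 8: C(8, 4) = 70; 70 < 243? YES
  n = 9: C(9, 4) = 126; 126 < 243? YES
  n = 10: C(10, 4) = 210; 210 < 243? YES
  n = 11: C(11, 4) = 330; 330 < 243? NO
  n = 12: C(12, 4) = 495; 495 < 243? NO
  n = 13: C(13, 4) = 715; 715 < 243? NO
The largest n with C(n, 4) < 243 is n = 10 (where E[X] = 70/81 ≈ 0.8642). Hence R_3(4) > 10, i.e. R_3(4) ≥ 11.

Largest n = 10; hence R_3(4) > 10.


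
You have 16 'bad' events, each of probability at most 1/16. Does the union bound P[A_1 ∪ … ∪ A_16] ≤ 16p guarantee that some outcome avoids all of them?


Union bound: P[∪_{i=1}^{16} A_i] ≤ Σ_i P[A_i] ≤ 16·p = 16·(1/16) = 1.
Numerically: 1 ≈ 1.00000.
Is 1 < 1? NO.
Since the bound 1 is ≥ 1, the union bound is uninformative here; it does NOT by itself certify existence.

16·p = 1 ≈ 1.00000; existence NOT certified by the union bound.


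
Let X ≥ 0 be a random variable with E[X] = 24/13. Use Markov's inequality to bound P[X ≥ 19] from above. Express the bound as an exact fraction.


μ = E[X] = 24/13, a = 19.
Markov: P[X ≥ 19] ≤ μ/a = (24/13)/19 = 24/247.
Numerically: ≈ 0.097166.
(Since a = 19 > μ = 1.846154, the bound 24/247 is < 1 and informative.)

P[X ≥ 19] ≤ 24/247 ≈ 0.097166.


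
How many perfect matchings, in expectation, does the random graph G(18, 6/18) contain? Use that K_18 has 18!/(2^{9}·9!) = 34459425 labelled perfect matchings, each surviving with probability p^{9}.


K_18 has 18!/(2^{9}·9!) = 34459425 labelled perfect matchings.
For each such perfect matching H, let X_H = 1 if all 9 edges of H are present in G. Then P[X_H = 1] = p^{9} = (1/3)^{9} = 1/19683.
By linearity of expectation: E[X] = Σ_H E[X_H] = 34459425 · p^{9} = 34459425 · 1/19683 = 425425/243.
Numerically: E[X] ≈ 1751.

E[X] = 34459425 · (1/3)^{9} = 425425/243 ≈ 1751.


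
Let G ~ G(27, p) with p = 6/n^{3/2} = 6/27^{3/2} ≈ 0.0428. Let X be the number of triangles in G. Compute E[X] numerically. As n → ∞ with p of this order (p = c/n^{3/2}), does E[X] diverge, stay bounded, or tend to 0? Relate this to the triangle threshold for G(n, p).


Number of potential triangles: C(27, 3) = 2925.
Each occurs with probability p³ ≈ (0.0428)³ ≈ 7.82198e-05.
By linearity: E[X] = C(27, 3)·p³ ≈ 2925 · 7.82198e-05 ≈ 0.229.
Since α = 3/2 > 1, p = c/n^{3/2} = o(1/n) is below the triangle threshold p ~ 1/n. Asymptotically E[X] ~ (c³/6)·n^{3(1−α)} = (6³/6)·n^{-1.5} → 0, so by Markov's inequality G has no triangles w.h.p.

E[X] ≈ 0.229; in regime p = Θ(1/n^{3/2}) E[X] tends to 0 (below the triangle threshold p ~ 1/n).


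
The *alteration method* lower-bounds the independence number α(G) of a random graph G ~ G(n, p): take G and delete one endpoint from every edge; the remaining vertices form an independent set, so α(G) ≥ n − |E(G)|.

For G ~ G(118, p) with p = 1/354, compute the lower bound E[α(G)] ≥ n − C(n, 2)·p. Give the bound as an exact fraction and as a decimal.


E[|E(G)|] = C(118, 2)·p = 6903 · (1/354) = 39/2.
E[α(G)] ≥ n − E[|E(G)|] = 118 − 39/2 = 197/2.
Numerically: ≈ 98.50000.
(This is only a lower bound; the true E[α(G)] may be larger.)

E[α(G)] ≥ 197/2 ≈ 98.50000.


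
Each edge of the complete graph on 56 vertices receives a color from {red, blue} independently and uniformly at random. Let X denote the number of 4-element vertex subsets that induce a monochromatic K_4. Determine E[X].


Let X = Σ_S X_S over the C(56, 4) = 367290 subsets S of size 4, where X_S = 1 if the K_4 on S is monochromatic.
For a fixed S, the K_4 on S has C(4, 2) = 6 edges. P[all 6 edges red] = (1/2)^6, and likewise for blue, so P[monochromatic] = 2·(1/2)^6 = 2^{1 − 6} = 1/32.
By linearity of expectation: E[X] = C(56, 4) · 2^{1 − 6} = 367290 · 1/32 = 183645/16.
Numerically: E[X] ≈ 11477.8125.

E[X] = C(56,4)·2^(1−C(4,2)) = 183645/16 ≈ 11477.8125.


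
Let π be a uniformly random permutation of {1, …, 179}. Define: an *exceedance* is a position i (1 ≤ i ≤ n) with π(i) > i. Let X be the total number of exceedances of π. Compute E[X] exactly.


Write X = Σ_{i=1}^{179} X_i, where X_i = 1_{π(i) > i}.
For each fixed i, π(i) is uniform over {1, …, 179} (marginal of a uniform permutation), so P[π(i) > i] = (n − i)/n. Summing: Σ_{i=1}^{179} (n − i)/n = (0 + 1 + … + 178)/179 = 179(179 − 1)/(2·179) = (179 − 1)/2.
Hence E[X] = Σ_{i=1}^{179} (179 − i)/179 = 89 ≈ 89.000000.

E[X] = 89 = 89.000000.


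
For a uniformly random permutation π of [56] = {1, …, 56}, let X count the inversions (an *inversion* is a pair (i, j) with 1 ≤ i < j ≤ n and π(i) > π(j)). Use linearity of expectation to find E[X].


Write X = Σ X_I over the C(56, 2) = 1540 pairs i < j, with X_I the indicator of one inversion.
There are 1540 indicators.
For each fixed pair i < j, the values π(i) and π(j) are two distinct elements of {1, …, 56} in uniformly random order; by symmetry P[π(i) > π(j)] = 1/2.
By linearity: E[X] = 1540 · (1/2) = C(56, 2) · (1/2) = 1540/2 = 770 ≈ 770.000000.

E[X] = 770 = 770.000000.


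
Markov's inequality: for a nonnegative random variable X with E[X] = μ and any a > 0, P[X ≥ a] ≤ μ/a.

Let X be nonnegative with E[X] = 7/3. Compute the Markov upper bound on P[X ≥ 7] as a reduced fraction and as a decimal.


μ = E[X] = 7/3, a = 7.
Markov: P[X ≥ 7] ≤ μ/a = (7/3)/7 = 1/3.
Numerically: ≈ 0.3333.
(Since a = 7 > μ = 2.3333, the bound 1/3 is < 1 and informative.)

P[X ≥ 7] ≤ 1/3 ≈ 0.3333.


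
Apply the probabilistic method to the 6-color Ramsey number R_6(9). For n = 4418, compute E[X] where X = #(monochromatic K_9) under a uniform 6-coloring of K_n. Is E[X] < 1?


E[X] = C(4418, 9) · 6^{1 − 36} = 1752779389572095347587475120 · 6^{−35} = 1752779389572095347587475120/1719070799748422591028658176.
As a reduced fraction: E[X] = 109548711848255959224217195/107441924984276411939291136 ≈ 1.019609.
Is E[X] < 1? NO.
Since E[X] ≥ 1, the first-moment bound is inconclusive at n = 4418; it does NOT by itself certify R_6(9) > 4418.

E[X] = 109548711848255959224217195/107441924984276411939291136 ≈ 1.019609; E[X] ≥ 1; first-moment method inconclusive here.


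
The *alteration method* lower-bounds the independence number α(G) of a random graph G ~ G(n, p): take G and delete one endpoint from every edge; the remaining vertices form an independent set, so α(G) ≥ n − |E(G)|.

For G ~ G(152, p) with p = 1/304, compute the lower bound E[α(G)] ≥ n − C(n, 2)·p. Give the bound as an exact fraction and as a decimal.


E[|E(G)|] = C(152, 2)·p = 11476 · (1/304) = 151/4.
E[α(G)] ≥ n − E[|E(G)|] = 152 − 151/4 = 457/4.
Numerically: ≈ 114.25000.
(This is only a lower bound; the true E[α(G)] may be larger.)

E[α(G)] ≥ 457/4 ≈ 114.25000.


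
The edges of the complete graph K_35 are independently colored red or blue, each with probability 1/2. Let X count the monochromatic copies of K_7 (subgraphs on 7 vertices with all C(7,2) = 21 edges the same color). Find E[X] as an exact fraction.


Let X = Σ_S X_S over the C(35, 7) = 6724520 subsets S of size 7, where X_S = 1 if the K_7 on S is monochromatic.
For a fixed S, the K_7 on S has C(7, 2) = 21 edges. P[all 21 edges red] = (1/2)^21, and likewise for blue, so P[monochromatic] = 2·(1/2)^21 = 2^{1 − 21} = 1/1048576.
By linearity of expectation: E[X] = C(35, 7) · 2^{1 − 21} = 6724520 · 1/1048576 = 840565/131072.
Numerically: E[X] ≈ 6.4130.

E[X] = C(35,7)·2^(1−C(7,2)) = 840565/131072 ≈ 6.4130.


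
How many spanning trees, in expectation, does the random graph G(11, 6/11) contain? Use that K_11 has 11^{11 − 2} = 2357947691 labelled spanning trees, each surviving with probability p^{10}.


K_11 has 11^{11 − 2} = 2357947691 labelled spanning trees.
For each such spanning tree H, let X_H = 1 if all 10 edges of H are present in G. Then P[X_H = 1] = p^{10} = (6/11)^{10} = 60466176/25937424601.
By linearity of expectation: E[X] = Σ_H E[X_H] = 2357947691 · p^{10} = 2357947691 · 60466176/25937424601 = 60466176/11.
Numerically: E[X] ≈ 5.497e+06.

E[X] = 2357947691 · (6/11)^{10} = 60466176/11 ≈ 5.497e+06.


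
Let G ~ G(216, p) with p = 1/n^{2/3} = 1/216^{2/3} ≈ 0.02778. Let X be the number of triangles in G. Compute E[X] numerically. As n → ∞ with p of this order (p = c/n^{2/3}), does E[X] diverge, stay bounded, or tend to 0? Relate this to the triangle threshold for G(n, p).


Number of potential triangles: C(216, 3) = 1656360.
Each occurs with probability p³ ≈ (0.02778)³ ≈ 2.143347e-05.
By linearity: E[X] = C(216, 3)·p³ ≈ 1656360 · 2.143347e-05 ≈ 35.5015.
Since α = 2/3 < 1, p = c/n^{2/3} ≫ 1/n is above the triangle threshold p ~ 1/n. Asymptotically E[X] ~ (c³/6)·n^{3(1−α)} = (1³/6)·n^{1} → ∞; triangles are abundant w.h.p.

E[X] ≈ 35.5015; in regime p = Θ(1/n^{2/3}) E[X] diverges (above the triangle threshold p ~ 1/n).


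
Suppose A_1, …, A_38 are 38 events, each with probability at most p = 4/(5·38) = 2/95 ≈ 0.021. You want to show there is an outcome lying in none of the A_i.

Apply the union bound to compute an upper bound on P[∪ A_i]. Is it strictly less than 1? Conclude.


Union bound: P[∪_{i=1}^{38} A_i] ≤ Σ_i P[A_i] ≤ 38·p = 38·(2/95) = 4/5.
Numerically: 4/5 ≈ 0.800.
Is 4/5 < 1? YES.
Since P[∪ A_i] ≤ 4/5 < 1, the complement has P[∩ A_i^c] ≥ 1 − 4/5 = 1/5 > 0, so some outcome avoids every A_i.

38·p = 4/5 ≈ 0.800; existence CERTIFIED by the union bound.


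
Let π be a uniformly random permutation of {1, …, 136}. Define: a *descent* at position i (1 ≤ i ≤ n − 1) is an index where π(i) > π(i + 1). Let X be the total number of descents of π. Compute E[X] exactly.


Write X = Σ X_I over i = 1, …, 135, with X_I the indicator of one descent.
There are 135 indicators.
For each fixed i, the pair (π(i), π(i+1)) is a uniformly random ordered pair of distinct values from {1, …, 136}; by symmetry P[π(i) > π(i+1)] = 1/2.
By linearity: E[X] = 135 · (1/2) = (136 − 1) · (1/2) = 135/2 ≈ 67.5000.

E[X] = 135/2 = 67.5000.


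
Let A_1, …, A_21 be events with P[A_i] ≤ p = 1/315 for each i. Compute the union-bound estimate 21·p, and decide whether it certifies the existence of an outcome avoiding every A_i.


Union bound: P[∪_{i=1}^{21} A_i] ≤ Σ_i P[A_i] ≤ 21·p = 21·(1/315) = 1/15.
Numerically: 1/15 ≈ 0.066667.
Is 1/15 < 1? YES.
Since P[∪ A_i] ≤ 1/15 < 1, the complement has P[∩ A_i^c] ≥ 1 − 1/15 = 14/15 > 0, so some outcome avoids every A_i.

21·p = 1/15 ≈ 0.066667; existence CERTIFIED by the union bound.


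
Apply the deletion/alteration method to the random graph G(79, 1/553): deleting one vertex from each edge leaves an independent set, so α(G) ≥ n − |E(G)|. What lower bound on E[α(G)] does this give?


E[|E(G)|] = C(79, 2)·p = 3081 · (1/553) = 39/7.
E[α(G)] ≥ n − E[|E(G)|] = 79 − 39/7 = 514/7.
Numerically: ≈ 73.429.
(This is only a lower bound; the true E[α(G)] may be larger.)

E[α(G)] ≥ 514/7 ≈ 73.429.


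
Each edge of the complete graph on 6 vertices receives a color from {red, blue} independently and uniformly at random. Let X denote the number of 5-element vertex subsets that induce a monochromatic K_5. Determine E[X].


Let X = Σ_S X_S over the C(6, 5) = 6 subsets S of size 5, where X_S = 1 if the K_5 on S is monochromatic.
For a fixed S, the K_5 on S has C(5, 2) = 10 edges. P[all 10 edges red] = (1/2)^10, and likewise for blue, so P[monochromatic] = 2·(1/2)^10 = 2^{1 − 10} = 1/512.
Summing: E[X] = C(6, 5) · 2^{1 − 10} = 6 · 1/512 = 3/256.
Numerically: E[X] ≈ 0.011719.

E[X] = C(6,5)·2^(1−C(5,2)) = 3/256 ≈ 0.011719.


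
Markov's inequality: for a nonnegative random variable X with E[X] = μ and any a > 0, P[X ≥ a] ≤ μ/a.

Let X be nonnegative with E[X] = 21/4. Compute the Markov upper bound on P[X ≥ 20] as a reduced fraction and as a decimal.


μ = E[X] = 21/4, a = 20.
Markov: P[X ≥ 20] ≤ μ/a = (21/4)/20 = 21/80.
Numerically: ≈ 0.2625.
(Since a = 20 > μ = 5.2500, the bound 21/80 is < 1 and informative.)

P[X ≥ 20] ≤ 21/80 ≈ 0.2625.


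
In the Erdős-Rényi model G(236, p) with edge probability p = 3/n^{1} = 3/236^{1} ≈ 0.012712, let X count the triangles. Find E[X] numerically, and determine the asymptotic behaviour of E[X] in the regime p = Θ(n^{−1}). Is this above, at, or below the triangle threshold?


Number of potential triangles: C(236, 3) = 2162940.
Each occurs with probability p³ ≈ (0.012712)³ ≈ 2.0541292e-06.
By linearity: E[X] = C(236, 3)·p³ ≈ 2162940 · 2.0541292e-06 ≈ 4.44296.
Here α = 1, so p = 3/n is exactly at the triangle threshold p ~ 1/n. Asymptotically E[X] → c³/6 = 3³/6 = 9/2 ≈ 4.50000, a bounded constant. In this regime the triangle count is asymptotically Poisson(c³/6).

E[X] ≈ 4.44296; in regime p = Θ(1/n^{1}) E[X] stays bounded (at the triangle threshold p ~ 1/n).


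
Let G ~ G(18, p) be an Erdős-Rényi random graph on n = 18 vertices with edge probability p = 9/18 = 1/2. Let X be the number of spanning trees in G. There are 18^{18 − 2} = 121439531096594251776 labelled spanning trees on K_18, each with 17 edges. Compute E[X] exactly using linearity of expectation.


K_18 has 18^{18 − 2} = 121439531096594251776 labelled spanning trees.
For each such spanning tree H, let X_H = 1 if all 17 edges of H are present in G. Then P[X_H = 1] = p^{17} = (1/2)^{17} = 1/131072.
Summing the indicators: E[X] = Σ_H E[X_H] = 121439531096594251776 · p^{17} = 121439531096594251776 · 1/131072 = 1853020188851841/2.
Numerically: E[X] ≈ 9.2651e+14.

E[X] = 121439531096594251776 · (1/2)^{17} = 1853020188851841/2 ≈ 9.2651e+14.


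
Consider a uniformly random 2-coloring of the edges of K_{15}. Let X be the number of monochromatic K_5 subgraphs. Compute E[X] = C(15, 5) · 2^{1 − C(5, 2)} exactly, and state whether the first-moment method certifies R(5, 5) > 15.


E[X] = C(15, 5) · 2^{1 − 10} = 3003 · 2^{−9} = 3003/512.
As a reduced fraction: E[X] = 3003/512 ≈ 5.8652.
Is E[X] < 1? NO.
Since E[X] ≥ 1, the first-moment bound is inconclusive at n = 15; it does NOT by itself certify R(5, 5) > 15.

E[X] = 3003/512 ≈ 5.8652; E[X] ≥ 1; first-moment method inconclusive here.
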